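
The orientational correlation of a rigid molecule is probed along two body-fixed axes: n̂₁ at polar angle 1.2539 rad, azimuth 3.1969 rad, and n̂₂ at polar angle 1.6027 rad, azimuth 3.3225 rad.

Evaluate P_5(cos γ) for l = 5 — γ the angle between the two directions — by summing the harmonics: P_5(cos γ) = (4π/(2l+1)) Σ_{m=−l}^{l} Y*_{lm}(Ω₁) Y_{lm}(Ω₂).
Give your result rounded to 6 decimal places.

0.204238

Expand P_5 via completeness: Σ_{m} conj(Y_{5,m}) at Ω₁ times Y_{5,m} at Ω₂ —
  m=-5: Y*=(-0.345869, -0.098160)  Y=(-0.286128, 0.363945)  product (0.134688, -0.097791)
  m=-4: Y*=(0.363767, 0.081815)  Y=(-0.035014, 0.030935)  product (-0.015268, 0.008389)
  m=-3: Y*=(0.036895, 0.006179)  Y=(0.293073, -0.176763)  product (0.011905, -0.004711)
  m=-2: Y*=(-0.335861, -0.037303)  Y=(0.050355, -0.019058)  product (-0.017623, 0.004522)
  m=-1: Y*=(0.049065, 0.002716)  Y=(-0.310416, 0.056777)  product (-0.015385, 0.001943)
  m=+0: Y*=(0.320584, -0.000000)  Y=(-0.055692, 0.000000)  product (-0.017854, 0.000000)
  m=+1: Y*=(-0.049065, 0.002716)  Y=(0.310416, 0.056777)  product (-0.015385, -0.001943)
  m=+2: Y*=(-0.335861, 0.037303)  Y=(0.050355, 0.019058)  product (-0.017623, -0.004522)
  m=+3: Y*=(-0.036895, 0.006179)  Y=(-0.293073, -0.176763)  product (0.011905, 0.004711)
  m=+4: Y*=(0.363767, -0.081815)  Y=(-0.035014, -0.030935)  product (-0.015268, -0.008389)
  m=+5: Y*=(0.345869, -0.098160)  Y=(0.286128, 0.363945)  product (0.134688, 0.097791)
Total Σ_m = (0.178780, 0.000000). Multiply by 1.142397: (0.204238, 0.000000). P_5(cos γ) = 0.204238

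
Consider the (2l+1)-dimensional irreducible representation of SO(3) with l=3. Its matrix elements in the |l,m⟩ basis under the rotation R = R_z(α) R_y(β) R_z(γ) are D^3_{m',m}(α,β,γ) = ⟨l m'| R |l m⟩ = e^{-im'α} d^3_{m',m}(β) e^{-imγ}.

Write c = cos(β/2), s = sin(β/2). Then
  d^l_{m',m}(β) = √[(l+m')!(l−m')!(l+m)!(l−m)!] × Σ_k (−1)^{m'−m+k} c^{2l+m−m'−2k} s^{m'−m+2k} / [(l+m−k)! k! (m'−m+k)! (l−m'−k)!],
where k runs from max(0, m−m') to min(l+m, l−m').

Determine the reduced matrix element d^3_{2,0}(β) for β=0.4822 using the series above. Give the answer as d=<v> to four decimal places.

d=0.2609

d^3_{2,0}(β=0.4822) via the finite sum:
Half-angle: c=0.971076, s=0.238771. N=√(120·1·6·6)=65.726707
Admissible k: 0..1 (factorial args all ≥0)
  k=0: (−1)^2·65.7267/(12)·0.9711^4·0.2388^2 = +0.277675
  k=1: (−1)^3·65.7267/(12)·0.9711^2·0.2388^4 = -0.016788
d^3_{2,0}(0.4822) = +0.277675 -0.016788 = +0.260887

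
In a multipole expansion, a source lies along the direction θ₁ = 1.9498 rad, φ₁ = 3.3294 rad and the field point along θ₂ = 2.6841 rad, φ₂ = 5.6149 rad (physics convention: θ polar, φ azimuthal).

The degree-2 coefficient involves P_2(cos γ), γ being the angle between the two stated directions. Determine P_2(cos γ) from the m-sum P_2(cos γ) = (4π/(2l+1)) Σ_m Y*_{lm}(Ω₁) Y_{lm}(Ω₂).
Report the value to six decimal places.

Expand P_2 via completeness: Σ_{m} conj(Y_{2,m}) at Ω₁ times Y_{2,m} at Ω₂ —
  term(m=-2) = (-0.003541, 0.024874)   from Y*(Ω₁)=(0.310151, 0.122304), Y(Ω₂)=(0.017491, 0.073304)
  term(m=-1) = (-0.053282, -0.061403)   from Y*(Ω₁)=(0.260885, 0.049580), Y(Ω₂)=(-0.240287, -0.189699)
  term(m=+0) = (-0.082930, -0.000000)   from Y*(Ω₁)=(-0.185864, -0.000000), Y(Ω₂)=(0.446185, 0.000000)
  term(m=+1) = (-0.053282, 0.061403)   from Y*(Ω₁)=(-0.260885, 0.049580), Y(Ω₂)=(0.240287, -0.189699)
  term(m=+2) = (-0.003541, -0.024874)   from Y*(Ω₁)=(0.310151, -0.122304), Y(Ω₂)=(0.017491, -0.073304)
Σ over m = (-0.196575, -0.000000); ×(4π/5) → (-0.494046, -0.000000). Real part: -0.494046

-0.494046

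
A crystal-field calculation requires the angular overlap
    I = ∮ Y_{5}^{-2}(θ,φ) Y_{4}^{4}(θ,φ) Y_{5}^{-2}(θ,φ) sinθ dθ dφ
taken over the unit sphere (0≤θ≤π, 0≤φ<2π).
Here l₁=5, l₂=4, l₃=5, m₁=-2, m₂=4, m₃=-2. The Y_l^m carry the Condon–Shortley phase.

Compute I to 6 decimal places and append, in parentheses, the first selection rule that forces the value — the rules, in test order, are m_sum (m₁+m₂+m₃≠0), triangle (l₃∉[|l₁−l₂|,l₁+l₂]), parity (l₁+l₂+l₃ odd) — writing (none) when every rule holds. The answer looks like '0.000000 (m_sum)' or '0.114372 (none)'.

0.181552 (none)

Checks pass: Σm=0; 14 even; l₃=5∈[1,9].
(2·5+1)(2·4+1)(2·5+1) = 1089
Δ: 4! 6! 4! / 15! → 1/3153150
sum: t=0:+1/69120 t=1:−1/1728 t=2:+1/576 t=3:−1/1728 t=4:+1/69120 = 7/11520
3j²(5 4 5; 0 0 0) = Δ·Π!·Σ² = 2/143  (sign -1)
sum: t=4:+1/20736 = 1/20736
3j²(5 4 5; -2 4 -2) = Δ·Π!·Σ² = 35/1287  (sign -1)
combine: 4πI² = 1089·2/143·35/1287 = 70/169
take √, sign +1: I = 0.18155187
No selection rule forces the value: the integral is nonzero (none).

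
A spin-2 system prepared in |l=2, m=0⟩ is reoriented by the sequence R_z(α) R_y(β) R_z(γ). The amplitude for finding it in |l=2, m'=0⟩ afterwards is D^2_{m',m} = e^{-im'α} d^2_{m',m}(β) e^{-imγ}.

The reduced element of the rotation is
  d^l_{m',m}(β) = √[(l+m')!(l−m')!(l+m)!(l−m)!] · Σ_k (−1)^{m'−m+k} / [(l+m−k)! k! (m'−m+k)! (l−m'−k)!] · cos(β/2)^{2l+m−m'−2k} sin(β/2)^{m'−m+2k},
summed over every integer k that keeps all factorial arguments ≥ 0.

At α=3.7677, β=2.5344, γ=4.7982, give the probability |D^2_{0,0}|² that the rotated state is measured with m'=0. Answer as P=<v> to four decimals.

D^2_{0,0}(3.7677,2.5344,4.7982) = e^{-i·0·3.7677}·d^2_{0,0}(2.5344)·e^{-i·0·4.7982}. Compute d first:
c=cos(2.534400/2)=0.298954, s=sin(2.534400/2)=0.954268; N=√[2·2·2·2]=4.000000
The bounds max(0,m−m')=0 and min(l+m,l−m')=2 give 3 terms
  k=0: (−1)^0·4.0000/(4)·0.2990^4·0.9543^0 = +0.007988
  k=1: (−1)^1·4.0000/(1)·0.2990^2·0.9543^2 = -0.325543
  k=2: (−1)^2·4.0000/(4)·0.2990^0·0.9543^4 = +0.829241
d^2_{0,0}(2.5344) = +0.007988 -0.325543 +0.829241 = +0.511685
|D^2_{0,0}|² = |d^2_{0,0}(β)|² = (+0.511685)² = 0.261821 (the z-rotation phases have unit modulus)

P=0.2618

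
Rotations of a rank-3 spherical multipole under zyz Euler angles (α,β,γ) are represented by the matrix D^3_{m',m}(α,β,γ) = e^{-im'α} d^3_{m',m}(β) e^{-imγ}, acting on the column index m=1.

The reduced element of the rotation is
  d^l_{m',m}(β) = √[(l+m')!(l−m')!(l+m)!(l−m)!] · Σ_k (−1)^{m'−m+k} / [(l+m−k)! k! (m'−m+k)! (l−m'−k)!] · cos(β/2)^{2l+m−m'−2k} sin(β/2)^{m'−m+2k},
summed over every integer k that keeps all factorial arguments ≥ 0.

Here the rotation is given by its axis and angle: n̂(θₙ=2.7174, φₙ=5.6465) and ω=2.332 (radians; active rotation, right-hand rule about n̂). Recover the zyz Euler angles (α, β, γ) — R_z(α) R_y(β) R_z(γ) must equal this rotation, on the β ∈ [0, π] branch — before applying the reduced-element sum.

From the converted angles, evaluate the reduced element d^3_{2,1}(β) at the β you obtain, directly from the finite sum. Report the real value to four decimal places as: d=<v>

Axis–angle → zyz. n̂ = (sinθₙcosφₙ, sinθₙsinφₙ, cosθₙ) = (+0.330944, -0.244701, -0.911371), ω = 2.3320.
R = I cosω + sinω [n̂]ₓ + (1−cosω) n̂n̂ᵀ gives
  R = [-0.504721, +0.522995, -0.686828; -0.796682, -0.588611, +0.137242; -0.332498, +0.616452, +0.713745]
β = atan2(√(R₁₃²+R₂₃²), R₃₃) = 0.775966; α = atan2(R₂₃, R₁₃) mod 2π = 2.944371; γ = atan2(R₃₂, −R₃₁) mod 2π = 1.076149
d^3_{2,1}(β=0.7760) via the finite sum:
With c≡cos(β/2)=0.925674 and s≡sin(β/2)=0.378322, N=[120·1·24·2]^{1/2}=75.894664
The bounds max(0,m−m')=0 and min(l+m,l−m')=1 give 2 terms
  k=0: (−1)^1·75.8947/(24)·0.9257^5·0.3783^1 = -0.813115
  k=1: (−1)^2·75.8947/(12)·0.9257^3·0.3783^3 = +0.271637
d^3_{2,1}(0.7760) = -0.813115 +0.271637 = -0.541478

d=-0.5415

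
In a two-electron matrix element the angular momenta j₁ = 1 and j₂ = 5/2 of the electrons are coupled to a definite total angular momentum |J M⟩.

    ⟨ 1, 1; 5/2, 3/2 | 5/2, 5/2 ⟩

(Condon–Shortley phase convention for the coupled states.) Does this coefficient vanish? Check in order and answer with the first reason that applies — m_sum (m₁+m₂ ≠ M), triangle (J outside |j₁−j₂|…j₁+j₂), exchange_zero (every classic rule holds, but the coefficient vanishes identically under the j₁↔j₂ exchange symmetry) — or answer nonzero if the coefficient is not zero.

m-sum: m₁+m₂ = 1+3/2 = 5/2, M = 5/2  ✓
triangle: |j₁−j₂| = 3/2 ≤ J = 5/2 ≤ j₁+j₂ = 7/2  ✓
exchange: j₁≠j₂ or m₁≠m₂ — the exchange symmetry imposes no constraint here
value check: CG = +√(2/7) = +0.534522 ≠ 0

nonzero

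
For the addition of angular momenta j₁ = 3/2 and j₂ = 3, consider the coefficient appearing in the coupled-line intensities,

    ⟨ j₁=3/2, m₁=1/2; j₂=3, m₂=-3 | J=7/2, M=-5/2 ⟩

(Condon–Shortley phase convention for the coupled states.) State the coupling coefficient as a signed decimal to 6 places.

√[8·1!2!5!/9! · 2!1!0!6!1!6!] = √(38400/7)
  +(−1)^0/∏(0,1,1,0,1,5)! = 1/120  (running 1/120)
⟨..|..⟩ = √(38400/7)·(1/120) = +0.617213

+0.617213  (= +√(8/21))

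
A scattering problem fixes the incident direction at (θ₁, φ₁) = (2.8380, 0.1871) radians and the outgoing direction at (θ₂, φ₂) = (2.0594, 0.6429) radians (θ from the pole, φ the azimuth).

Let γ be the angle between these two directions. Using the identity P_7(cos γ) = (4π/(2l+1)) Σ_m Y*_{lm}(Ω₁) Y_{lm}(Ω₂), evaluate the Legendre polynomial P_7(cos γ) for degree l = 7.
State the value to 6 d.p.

Term-by-term m-sum for l=7 (normalisation 4π/15 = 0.837758):
  m=-7: (0.000028, 0.000103) × (-0.044050, 0.204574) = (-0.000022, 0.000001)  (running Σ = (-0.000022, 0.000001))
  m=-6: (-0.000552, -0.001149) × (0.314075, -0.273144) = (-0.000487, -0.000210)  (running Σ = (-0.000509, -0.000209))
  m=-5: (0.005635, 0.007643) × (-0.366199, 0.026746) = (-0.002268, -0.002648)  (running Σ = (-0.002777, -0.002857))
  m=-4: (-0.036226, -0.033639) × (-0.023924, -0.015334) = (0.000351, 0.001360)  (running Σ = (-0.002427, -0.001497))
  m=-3: (0.153844, 0.096731) × (0.122728, 0.328141) = (-0.012860, 0.062354)  (running Σ = (-0.015287, 0.060857))
  m=-2: (-0.414991, -0.162968) × (0.036936, -0.126073) = (-0.035874, 0.046300)  (running Σ = (-0.051161, 0.107157))
  m=-1: (0.589335, 0.111570) × (0.239389, -0.179317) = (0.161087, -0.078969)  (running Σ = (0.109925, 0.028188))
  m=0: (-0.073891, -0.000000) × (-0.171500, 0.000000) = (0.012672, 0.000000)  (running Σ = (0.122598, 0.028188))
  m=1: (-0.589335, 0.111570) × (-0.239389, -0.179317) = (0.161087, 0.078969)  (running Σ = (0.283684, 0.107157))
  m=2: (-0.414991, 0.162968) × (0.036936, 0.126073) = (-0.035874, -0.046300)  (running Σ = (0.247810, 0.060857))
  m=3: (-0.153844, 0.096731) × (-0.122728, 0.328141) = (-0.012860, -0.062354)  (running Σ = (0.234950, -0.001497))
  m=4: (-0.036226, 0.033639) × (-0.023924, 0.015334) = (0.000351, -0.001360)  (running Σ = (0.235301, -0.002857))
  m=5: (-0.005635, 0.007643) × (0.366199, 0.026746) = (-0.002268, 0.002648)  (running Σ = (0.233033, -0.000209))
  m=6: (-0.000552, 0.001149) × (0.314075, 0.273144) = (-0.000487, 0.000210)  (running Σ = (0.232546, 0.000001))
  m=7: (-0.000028, 0.000103) × (0.044050, 0.204574) = (-0.000022, -0.000001)  (running Σ = (0.232523, -0.000000))
Σ over m = (0.232523, -0.000000); ×(4π/15) → (0.194798, -0.000000). Real part: 0.194798

0.194798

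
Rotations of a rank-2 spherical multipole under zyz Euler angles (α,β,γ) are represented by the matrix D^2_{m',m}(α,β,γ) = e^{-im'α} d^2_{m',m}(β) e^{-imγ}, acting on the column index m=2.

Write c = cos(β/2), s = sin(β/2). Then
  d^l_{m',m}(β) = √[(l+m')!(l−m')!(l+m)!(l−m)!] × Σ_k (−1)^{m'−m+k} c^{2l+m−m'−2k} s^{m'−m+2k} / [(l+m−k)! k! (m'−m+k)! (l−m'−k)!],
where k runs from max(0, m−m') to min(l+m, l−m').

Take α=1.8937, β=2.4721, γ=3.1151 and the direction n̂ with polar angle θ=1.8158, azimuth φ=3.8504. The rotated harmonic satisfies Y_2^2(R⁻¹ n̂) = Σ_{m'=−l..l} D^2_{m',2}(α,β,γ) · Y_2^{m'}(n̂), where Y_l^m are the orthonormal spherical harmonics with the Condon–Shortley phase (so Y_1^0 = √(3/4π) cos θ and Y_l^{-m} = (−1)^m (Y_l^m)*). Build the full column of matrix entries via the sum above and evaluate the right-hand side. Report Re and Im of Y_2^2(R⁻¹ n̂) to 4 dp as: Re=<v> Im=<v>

Re=-0.2541 Im=0.2903

Need the full column D^2_{m',2} for m'=−2..2 at α=1.8937, β=2.4721, γ=3.1151.
cos(β/2)=0.328530, sin(β/2)=0.944494
d^2_{-2,2}: single k=4 term ⇒ +0.795786;  D = -0.609269-0.511924i
d^2_{-1,2}: single k=3 term ⇒ +0.553607;  D = -0.203229+0.514955i
d^2_{0,2}: single k=2 term ⇒ +0.235843;  D = +0.235512+0.012490i
d^2_{1,2}: single k=1 term ⇒ +0.066981;  D = -0.017861-0.064556i
d^2_{2,2}: single k=0 term ⇒ +0.011649;  D = -0.009662+0.006508i
Y_2^{m'}(θ=1.8158,φ=3.8504) and Σ D·Y over m':
  (-0.6093-0.5119i)·(+0.0555-0.3593i)  (-0.2032+0.5150i)·(+0.1380-0.1183i)  (+0.2355+0.0125i)·(-0.2597+0.0000i)  (-0.0179-0.0646i)·(-0.1380-0.1183i)  (-0.0097+0.0065i)·(+0.0555+0.3593i)
Y_2^2(R⁻¹ n̂) = -0.254053+0.290292i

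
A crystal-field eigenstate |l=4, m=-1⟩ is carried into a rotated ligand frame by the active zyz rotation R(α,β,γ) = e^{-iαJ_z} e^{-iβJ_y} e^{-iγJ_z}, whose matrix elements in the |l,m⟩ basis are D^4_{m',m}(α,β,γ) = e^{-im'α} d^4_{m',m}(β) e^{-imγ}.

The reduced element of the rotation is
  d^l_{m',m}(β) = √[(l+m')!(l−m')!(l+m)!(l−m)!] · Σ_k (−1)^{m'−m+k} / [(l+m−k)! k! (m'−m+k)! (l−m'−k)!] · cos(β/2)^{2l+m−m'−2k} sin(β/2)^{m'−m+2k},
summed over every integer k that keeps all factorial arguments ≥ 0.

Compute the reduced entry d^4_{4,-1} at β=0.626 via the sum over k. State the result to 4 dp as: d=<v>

d=-0.0178

d^4_{4,-1}(β=0.6260) via the finite sum:
With c≡cos(β/2)=0.951414 and s≡sin(β/2)=0.307914, N=[40320·1·6·120]^{1/2}=5387.986637
Admissible k: 0..0 (factorial args all ≥0)
  k=0: (−1)^5·5387.9866/(720)·0.9514^3·0.3079^5 = -0.017838
d^4_{4,-1}(0.6260) = -0.017838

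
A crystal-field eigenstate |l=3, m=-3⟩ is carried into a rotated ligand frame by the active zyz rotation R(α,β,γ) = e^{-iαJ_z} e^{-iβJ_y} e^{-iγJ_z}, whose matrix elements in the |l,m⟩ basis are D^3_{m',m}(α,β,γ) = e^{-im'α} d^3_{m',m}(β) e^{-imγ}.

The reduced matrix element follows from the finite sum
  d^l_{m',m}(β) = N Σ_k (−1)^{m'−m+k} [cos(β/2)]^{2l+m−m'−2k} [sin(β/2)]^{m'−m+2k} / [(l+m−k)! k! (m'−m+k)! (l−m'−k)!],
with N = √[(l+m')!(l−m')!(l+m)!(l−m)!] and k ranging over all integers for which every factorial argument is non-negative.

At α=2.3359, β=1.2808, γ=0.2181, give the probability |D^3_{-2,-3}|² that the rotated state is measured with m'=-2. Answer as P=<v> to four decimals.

P=0.2354

Split into d^3_{-2,-3}(β=1.2808) × two z-phases.
c=cos(1.280800/2)=0.801857, s=sin(1.280800/2)=0.597516; N=√[1·120·1·720]=293.938769
The bounds max(0,m−m')=0 and min(l+m,l−m')=0 give 1 term
  k=0: (−1)^1·293.9388/(120)·0.8019^5·0.5975^1 = -0.485187
d^3_{-2,-3}(1.2808) = -0.485187
|D^3_{-2,-3}|² = |d^3_{-2,-3}(β)|² = (-0.485187)² = 0.235407 (the z-rotation phases have unit modulus)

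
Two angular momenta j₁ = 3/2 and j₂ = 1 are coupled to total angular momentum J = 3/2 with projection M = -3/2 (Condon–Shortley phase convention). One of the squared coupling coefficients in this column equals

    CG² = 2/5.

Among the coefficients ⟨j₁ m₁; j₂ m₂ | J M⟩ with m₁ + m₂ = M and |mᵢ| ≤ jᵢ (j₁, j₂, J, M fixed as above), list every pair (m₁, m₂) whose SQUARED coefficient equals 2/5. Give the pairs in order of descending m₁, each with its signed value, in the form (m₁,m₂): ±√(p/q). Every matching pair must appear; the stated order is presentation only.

Admissible pairs with m₁+m₂ = M = -3/2: (-3/2,0), (-1/2,-1)
  (m₁,m₂)=(-1/2,-1): CG² = 2/5, CG = +√(2/5)   ← matches the target
  (m₁,m₂)=(-3/2,0): CG² = 3/5, CG = −√(3/5)
Pairs with CG² = 2/5: (-1/2,-1): +√(2/5)

(-1/2,-1): +√(2/5)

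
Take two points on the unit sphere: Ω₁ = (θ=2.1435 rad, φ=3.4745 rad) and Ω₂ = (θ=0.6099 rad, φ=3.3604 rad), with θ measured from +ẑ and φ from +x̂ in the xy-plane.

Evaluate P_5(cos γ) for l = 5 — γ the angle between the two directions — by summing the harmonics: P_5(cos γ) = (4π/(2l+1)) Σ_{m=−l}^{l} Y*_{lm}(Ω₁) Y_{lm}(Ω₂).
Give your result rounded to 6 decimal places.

0.063513

Term-by-term m-sum for l=5 (normalisation 4π/11 = 1.142397):
  [-5]  conj(Y_{5,-5})(Ω₁) = +0.018216-0.193759i ; Y_{5,-5}(Ω₂) = -0.013132+0.025425i ; Δ = +0.004687+0.003008i
  [-4]  conj(Y_{5,-4})(Ω₁) = -0.094003-0.385522i ; Y_{5,-4}(Ω₂) = +0.082986-0.099415i ; Δ = -0.046128-0.022647i
  [-3]  conj(Y_{5,-3})(Ω₁) = -0.182663-0.283683i ; Y_{5,-3}(Ω₂) = -0.259933+0.200249i ; Δ = +0.104287+0.037160i
  [-2]  conj(Y_{5,-2})(Ω₁) = +0.060714+0.047689i ; Y_{5,-2}(Ω₂) = +0.419329-0.196192i ; Δ = +0.034816+0.008086i
  [-1]  conj(Y_{5,-1})(Ω₁) = +0.330790+0.114379i ; Y_{5,-1}(Ω₂) = -0.192345+0.042771i ; Δ = -0.068518-0.007852i
  [+0]  conj(Y_{5,0})(Ω₁) = +0.007821-0.000000i ; Y_{5,0}(Ω₂) = -0.344292+0.000000i ; Δ = -0.002693+0.000000i
  [+1]  conj(Y_{5,1})(Ω₁) = -0.330790+0.114379i ; Y_{5,1}(Ω₂) = +0.192345+0.042771i ; Δ = -0.068518+0.007852i
  [+2]  conj(Y_{5,2})(Ω₁) = +0.060714-0.047689i ; Y_{5,2}(Ω₂) = +0.419329+0.196192i ; Δ = +0.034816-0.008086i
  [+3]  conj(Y_{5,3})(Ω₁) = +0.182663-0.283683i ; Y_{5,3}(Ω₂) = +0.259933+0.200249i ; Δ = +0.104287-0.037160i
  [+4]  conj(Y_{5,4})(Ω₁) = -0.094003+0.385522i ; Y_{5,4}(Ω₂) = +0.082986+0.099415i ; Δ = -0.046128+0.022647i
  [+5]  conj(Y_{5,5})(Ω₁) = -0.018216-0.193759i ; Y_{5,5}(Ω₂) = +0.013132+0.025425i ; Δ = +0.004687-0.003008i
Accumulated sum +0.055596-0.000000i; after 4π/(2l+1) scaling, +0.063513-0.000000i ⇒ P_5 = 0.063513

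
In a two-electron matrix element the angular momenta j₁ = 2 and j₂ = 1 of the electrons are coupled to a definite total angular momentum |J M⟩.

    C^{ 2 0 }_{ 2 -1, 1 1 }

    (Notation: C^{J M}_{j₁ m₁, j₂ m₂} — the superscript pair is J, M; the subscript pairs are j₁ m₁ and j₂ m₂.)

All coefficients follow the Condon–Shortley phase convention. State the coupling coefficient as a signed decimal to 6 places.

-0.707107  (= −√(1/2))

triangle: 1!·3!·1!/6! = 6/720
(j±m)!: 1!·3!·2!·0!·2!·2! = 48
prefactor² = (2J+1)·Δ·N² = 2
  k=1: −1/(1!·0!·2!·1!·1!·0!) = -1/2
Σ = -1/2  ⇒  CG² = 2·(-1/2)² = 1/2
CG = −√(1/2) = -0.707107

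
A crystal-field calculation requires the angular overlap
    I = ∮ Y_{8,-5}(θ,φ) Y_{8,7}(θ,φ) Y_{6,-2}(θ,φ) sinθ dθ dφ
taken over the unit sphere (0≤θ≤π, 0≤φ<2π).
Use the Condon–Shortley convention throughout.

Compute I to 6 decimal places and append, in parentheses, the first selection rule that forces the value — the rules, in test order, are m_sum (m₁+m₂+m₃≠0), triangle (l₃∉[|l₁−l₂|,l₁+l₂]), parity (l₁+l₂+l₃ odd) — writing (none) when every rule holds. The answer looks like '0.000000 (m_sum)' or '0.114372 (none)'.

0.040313 (none)

Rules hold: Σm=0, L=22 even, 0≤6≤16.
N = 17·17·13 = 3757
Δ = 10!·6!·6!/23! = 1/13742520792
Racah Σ t=2..8: t=2:+1/41803776000 t=3:−1/435456000 t=4:+1/39813120 t=5:−1/18662400 t=6:+1/39813120 t=7:−1/435456000 t=8:+1/41803776000 = -11/1393459200
⇒ 3j(8 8 6; 0 0 0)² = 600/96577, sgn -1
Racah Σ t=9..10: t=9:−1/12541132800 t=10:+1/15676416000 = -1/62705664000
⇒ 3j(8 8 6; -5 7 -2)² = 13/14858, sgn -1
4πI² = N·(3j₀)²·(3jₘ)² = 3900/190969
I = +1·√(0.0204222/4π) = 0.04031308
No selection rule forces the value: the integral is nonzero (none).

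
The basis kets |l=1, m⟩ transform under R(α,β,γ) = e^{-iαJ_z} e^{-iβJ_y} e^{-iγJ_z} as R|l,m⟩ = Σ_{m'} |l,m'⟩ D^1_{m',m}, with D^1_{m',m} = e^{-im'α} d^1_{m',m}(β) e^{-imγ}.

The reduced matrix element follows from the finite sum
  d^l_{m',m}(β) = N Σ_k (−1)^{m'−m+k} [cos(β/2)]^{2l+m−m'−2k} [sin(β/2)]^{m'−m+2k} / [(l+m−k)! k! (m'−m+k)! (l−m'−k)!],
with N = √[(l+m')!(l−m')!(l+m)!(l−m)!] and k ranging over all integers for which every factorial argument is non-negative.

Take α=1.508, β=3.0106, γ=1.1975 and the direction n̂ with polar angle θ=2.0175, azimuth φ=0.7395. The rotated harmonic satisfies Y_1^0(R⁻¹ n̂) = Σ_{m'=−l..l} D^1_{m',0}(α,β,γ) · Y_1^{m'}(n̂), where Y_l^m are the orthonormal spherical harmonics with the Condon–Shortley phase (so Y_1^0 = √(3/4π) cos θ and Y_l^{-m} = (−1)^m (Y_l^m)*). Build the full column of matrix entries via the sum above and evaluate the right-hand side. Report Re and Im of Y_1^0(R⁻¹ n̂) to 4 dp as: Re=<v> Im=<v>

Need the full column D^1_{m',0} for m'=−1..1 at α=1.5080, β=3.0106, γ=1.1975.
cos(β/2)=0.065450, sin(β/2)=0.997856
d^1_{-1,0}: single k=1 term ⇒ +0.092361;  D = +0.005796+0.092179i
d^1_{0,0}: k∈[0..1] ⇒ +0.004284 -0.995716 = -0.991433;  D = -0.991433+0.000000i
d^1_{1,0}: single k=0 term ⇒ -0.092361;  D = -0.005796+0.092179i
Y_1^{m'}(θ=2.0175,φ=0.7395) and Σ D·Y over m':
  (+0.0058+0.0922i)·(+0.2302-0.2100i)  (-0.9914+0.0000i)·(-0.2111+0.0000i)  (-0.0058+0.0922i)·(-0.2302-0.2100i)
Y_1^0(R⁻¹ n̂) = +0.250647+0.000000i

Re=0.2506 Im=0.0000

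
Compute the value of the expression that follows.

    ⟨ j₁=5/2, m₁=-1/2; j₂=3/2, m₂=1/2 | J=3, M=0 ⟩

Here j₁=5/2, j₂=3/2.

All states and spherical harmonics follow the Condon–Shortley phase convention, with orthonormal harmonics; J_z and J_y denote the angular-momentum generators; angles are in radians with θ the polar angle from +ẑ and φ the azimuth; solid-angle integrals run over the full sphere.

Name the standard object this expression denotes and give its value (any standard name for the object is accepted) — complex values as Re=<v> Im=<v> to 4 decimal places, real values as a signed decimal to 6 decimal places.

This is a Clebsch–Gordan (vector-coupling) coefficient.
triangle: 1!·4!·2!/8! = 48/40320
(j±m)!: 2!·3!·2!·1!·3!·3! = 864
prefactor² = (2J+1)·Δ·N² = 36/5
  k=0: +1/(0!·1!·3!·2!·1!·0!) = 1/12
  k=1: −1/(1!·0!·2!·1!·2!·1!) = -1/4
Σ = -1/6  ⇒  CG² = 36/5·(-1/6)² = 1/5
CG = −√(1/5) = -0.447214

Clebsch–Gordan coefficient, −√(1/5) ≈ -0.447214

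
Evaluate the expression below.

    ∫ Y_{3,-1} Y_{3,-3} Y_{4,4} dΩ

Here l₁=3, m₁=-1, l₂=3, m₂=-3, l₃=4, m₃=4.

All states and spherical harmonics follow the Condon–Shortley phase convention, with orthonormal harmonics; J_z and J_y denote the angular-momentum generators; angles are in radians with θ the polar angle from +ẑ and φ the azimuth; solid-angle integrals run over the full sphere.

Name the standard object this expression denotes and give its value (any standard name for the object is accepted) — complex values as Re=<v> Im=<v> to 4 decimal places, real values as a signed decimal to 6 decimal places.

Gaunt coefficient, -0.166198

This is a Gaunt coefficient — the integral of a triple product of spherical harmonics over the sphere.
Checks pass: Σm=0; 10 even; l₃=4∈[0,6].
(2·3+1)(2·3+1)(2·4+1) = 441
Δ: 2! 4! 4! / 11! → 1/34650
sum: t=0:+1/72 t=1:−1/16 t=2:+1/72 = -5/144
3j²(3 3 4; 0 0 0) = Δ·Π!·Σ² = 2/77  (sign -1)
sum: t=0:+1/1152 = 1/1152
3j²(3 3 4; -1 -3 4) = Δ·Π!·Σ² = 1/33  (sign +1)
combine: 4πI² = 441·2/77·1/33 = 42/121
take √, sign -1: I = -0.16619847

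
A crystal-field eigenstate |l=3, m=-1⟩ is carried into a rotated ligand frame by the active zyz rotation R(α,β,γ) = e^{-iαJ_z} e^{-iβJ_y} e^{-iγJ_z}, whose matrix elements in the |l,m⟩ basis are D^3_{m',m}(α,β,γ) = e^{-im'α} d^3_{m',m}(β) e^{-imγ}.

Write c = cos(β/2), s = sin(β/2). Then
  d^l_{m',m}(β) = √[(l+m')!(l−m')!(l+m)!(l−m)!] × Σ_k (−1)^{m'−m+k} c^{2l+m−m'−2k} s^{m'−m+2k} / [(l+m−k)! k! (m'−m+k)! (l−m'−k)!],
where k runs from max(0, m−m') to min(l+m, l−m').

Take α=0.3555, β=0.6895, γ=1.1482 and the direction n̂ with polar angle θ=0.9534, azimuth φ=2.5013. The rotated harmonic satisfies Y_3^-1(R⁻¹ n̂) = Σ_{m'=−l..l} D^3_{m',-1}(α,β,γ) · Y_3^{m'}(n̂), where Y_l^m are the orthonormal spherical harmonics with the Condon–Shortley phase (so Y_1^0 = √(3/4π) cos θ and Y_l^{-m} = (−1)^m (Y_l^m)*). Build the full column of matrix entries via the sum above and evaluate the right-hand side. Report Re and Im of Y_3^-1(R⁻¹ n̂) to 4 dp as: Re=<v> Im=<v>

Need the full column D^3_{m',-1} for m'=−3..3 at α=0.3555, β=0.6895, γ=1.1482.
cos(β/2)=0.941160, sin(β/2)=0.337961
d^3_{-3,-1}: single k=2 term ⇒ +0.347083;  D = -0.208362+0.277583i
d^3_{-2,-1}: k∈[1..2] ⇒ +0.789195 -0.203527 = +0.585668;  D = -0.166577+0.561480i
d^3_{-1,-1}: k∈[0..2] ⇒ +0.694993 -0.716932 +0.069334 = +0.047395;  D = +0.003178+0.047289i
d^3_{0,-1}: k∈[0..2] ⇒ -0.864520 +0.334429 -0.014374 = -0.544466;  D = -0.223302-0.496567i
d^3_{1,-1}: k∈[0..2] ⇒ +0.537699 -0.092445 +0.001490 = +0.446744;  D = +0.313580+0.318194i
d^3_{2,-1}: k∈[0..1] ⇒ -0.203527 +0.013122 = -0.190405;  D = -0.172496-0.080618i
d^3_{3,-1}: single k=0 term ⇒ +0.044755;  D = +0.044606+0.003652i
Y_3^{m'}(θ=0.9534,φ=2.5013) and Σ D·Y over m':
  (-0.2084+0.2776i)·(+0.0776-0.2125i)  (-0.1666+0.5615i)·(+0.1126+0.3769i)  (+0.0032+0.0473i)·(-0.1428-0.1064i)  (-0.2233-0.4966i)·(-0.2861+0.0000i)  (+0.3136+0.3182i)·(+0.1428-0.1064i)  (-0.1725-0.0806i)·(+0.1126-0.3769i)  (+0.0446+0.0037i)·(-0.0776-0.2125i)
Y_3^-1(R⁻¹ n̂) = -0.092962+0.259452i

Re=-0.0930 Im=0.2595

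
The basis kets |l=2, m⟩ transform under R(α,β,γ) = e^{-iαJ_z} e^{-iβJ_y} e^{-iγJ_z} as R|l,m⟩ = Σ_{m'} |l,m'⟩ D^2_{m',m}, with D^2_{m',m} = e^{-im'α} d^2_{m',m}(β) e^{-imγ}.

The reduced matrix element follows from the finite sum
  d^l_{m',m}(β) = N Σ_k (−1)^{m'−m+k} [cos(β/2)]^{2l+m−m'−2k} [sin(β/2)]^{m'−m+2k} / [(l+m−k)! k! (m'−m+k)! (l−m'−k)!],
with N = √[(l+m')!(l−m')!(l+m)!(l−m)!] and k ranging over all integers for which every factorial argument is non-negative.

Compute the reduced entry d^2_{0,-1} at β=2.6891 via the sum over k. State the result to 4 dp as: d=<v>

d=0.4816

d^2_{0,-1}(β=2.6891) via the finite sum:
With c≡cos(β/2)=0.224321 and s≡sin(β/2)=0.974515, N=[2·2·1·6]^{1/2}=4.898979
The bounds max(0,m−m')=0 and min(l+m,l−m')=1 give 2 terms
  k=0: (−1)^1·4.8990/(2)·0.2243^3·0.9745^1 = -0.026945
  k=1: (−1)^2·4.8990/(2)·0.2243^1·0.9745^3 = +0.508524
d^2_{0,-1}(2.6891) = -0.026945 +0.508524 = +0.481580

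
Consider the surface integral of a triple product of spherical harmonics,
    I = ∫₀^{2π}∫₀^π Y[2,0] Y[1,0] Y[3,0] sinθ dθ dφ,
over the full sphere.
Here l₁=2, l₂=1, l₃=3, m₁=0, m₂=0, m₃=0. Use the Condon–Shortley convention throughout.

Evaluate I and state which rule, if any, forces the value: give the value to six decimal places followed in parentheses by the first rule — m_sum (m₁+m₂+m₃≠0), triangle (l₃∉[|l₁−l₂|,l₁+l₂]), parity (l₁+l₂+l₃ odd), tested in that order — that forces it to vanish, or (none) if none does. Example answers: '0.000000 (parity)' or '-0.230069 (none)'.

0.247767 (none)

Rules hold: Σm=0, L=6 even, 1≤3≤3.
N = 5·3·7 = 105
Δ = 0!·4!·2!/7! = 1/105
Racah Σ t=0..0: t=0:+1/4 = 1/4
⇒ 3j(2 1 3; 0 0 0)² = 3/35, sgn -1
(m-triple is (0,0,0) — same symbol as above.)
4πI² = N·(3j₀)²·(3jₘ)² = 27/35
I = +1·√(0.771429/4π) = 0.24776670
No selection rule forces the value: the integral is nonzero (none).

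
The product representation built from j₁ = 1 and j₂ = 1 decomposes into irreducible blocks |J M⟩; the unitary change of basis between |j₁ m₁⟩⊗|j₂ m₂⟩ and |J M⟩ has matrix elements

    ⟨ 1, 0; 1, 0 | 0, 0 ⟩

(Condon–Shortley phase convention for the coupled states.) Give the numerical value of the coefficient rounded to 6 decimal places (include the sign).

j₁+j₂−J=2  J+j₁−j₂=0  J−j₁+j₂=0  j₁+j₂+J+1=3
(j₁±m₁, j₂±m₂, J±M) = (1,1,1,1,0,0)
P² = 1/3
sum k=1..1:
  [1] −1/1 = -1
S = -1
C² = P²·S² = 1/3 ; C = -0.577350

-0.577350  (= −√(1/3))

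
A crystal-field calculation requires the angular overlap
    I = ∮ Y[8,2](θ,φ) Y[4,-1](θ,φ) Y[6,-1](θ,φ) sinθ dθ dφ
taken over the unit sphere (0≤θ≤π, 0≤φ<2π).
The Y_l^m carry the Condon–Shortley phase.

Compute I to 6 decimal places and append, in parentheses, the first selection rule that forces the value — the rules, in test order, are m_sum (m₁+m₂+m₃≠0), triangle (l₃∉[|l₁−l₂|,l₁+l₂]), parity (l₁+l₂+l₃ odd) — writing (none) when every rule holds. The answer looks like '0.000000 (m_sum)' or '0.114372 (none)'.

Checks pass: Σm=0; 18 even; l₃=6∈[4,12].
(2·8+1)(2·4+1)(2·6+1) = 1989
Δ: 6! 10! 2! / 19! → 1/23279256
sum: t=2:+1/1658880 t=3:−1/518400 t=4:+1/1658880 = -1/1382400
3j²(8 4 6; 0 0 0) = Δ·Π!·Σ² = 504/46189  (sign -1)
sum: t=1:−1/3456000 t=2:+1/829440 t=3:−1/2177280 = 199/435456000
3j²(8 4 6; 2 -1 -1) = Δ·Π!·Σ² = 39601/3879876  (sign -1)
combine: 4πI² = 1989·504/46189·39601/3879876 = 2138454/9653501
take √, sign +1: I = 0.13277081
No selection rule forces the value: the integral is nonzero (none).

0.132771 (none)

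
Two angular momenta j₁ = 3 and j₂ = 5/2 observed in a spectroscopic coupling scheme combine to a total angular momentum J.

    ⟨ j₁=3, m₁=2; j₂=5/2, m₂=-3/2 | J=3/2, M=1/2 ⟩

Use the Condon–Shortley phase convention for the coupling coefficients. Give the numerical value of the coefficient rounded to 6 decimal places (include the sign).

√[4·4!2!1!/8! · 5!1!1!4!2!1!] = √(192/7)
  +(−1)^0/∏(0,4,1,1,1,0)! = 1/24  (running 1/24)
  +(−1)^1/∏(1,3,0,0,2,1)! = -1/12  (running -1/24)
⟨..|..⟩ = √(192/7)·(-1/24) = -0.218218

-0.218218  (= −√(1/21))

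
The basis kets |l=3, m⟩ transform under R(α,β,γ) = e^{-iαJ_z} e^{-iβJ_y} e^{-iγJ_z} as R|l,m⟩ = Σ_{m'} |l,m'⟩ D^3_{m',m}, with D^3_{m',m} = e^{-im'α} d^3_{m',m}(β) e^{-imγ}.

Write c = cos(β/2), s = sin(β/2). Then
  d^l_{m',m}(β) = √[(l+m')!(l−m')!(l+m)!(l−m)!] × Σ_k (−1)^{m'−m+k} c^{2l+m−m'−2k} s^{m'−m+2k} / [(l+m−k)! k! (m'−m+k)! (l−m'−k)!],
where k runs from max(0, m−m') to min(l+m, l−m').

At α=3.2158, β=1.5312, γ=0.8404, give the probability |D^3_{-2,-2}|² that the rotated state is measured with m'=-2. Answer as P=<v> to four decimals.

P=0.2584

Split into d^3_{-2,-2}(β=1.5312) × two z-phases.
Half-angle: c=0.720967, s=0.692970. N=√(1·120·1·120)=120.000000
k: max(0,(-2)−(-2))=0 … min(3+(-2),3−(-2))=1
  k=0: (−1)^0·120.0000/(120)·0.7210^6·0.6930^0 = +0.140440
  k=1: (−1)^1·120.0000/(24)·0.7210^4·0.6930^2 = -0.648723
d^3_{-2,-2}(1.5312) = +0.140440 -0.648723 = -0.508283
|D^3_{-2,-2}|² = |d^3_{-2,-2}(β)|² = (-0.508283)² = 0.258352 (the z-rotation phases have unit modulus)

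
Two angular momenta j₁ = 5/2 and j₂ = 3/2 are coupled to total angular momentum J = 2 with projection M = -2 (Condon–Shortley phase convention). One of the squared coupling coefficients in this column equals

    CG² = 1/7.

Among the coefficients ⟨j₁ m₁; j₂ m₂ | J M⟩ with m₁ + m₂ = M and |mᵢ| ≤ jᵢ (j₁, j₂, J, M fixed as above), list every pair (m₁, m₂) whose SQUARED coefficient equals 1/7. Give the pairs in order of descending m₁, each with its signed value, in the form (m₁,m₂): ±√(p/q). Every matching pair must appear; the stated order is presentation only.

(-1/2,-3/2): +√(1/7)

Admissible pairs with m₁+m₂ = M = -2: (-5/2,1/2), (-3/2,-1/2), (-1/2,-3/2)
  (m₁,m₂)=(-1/2,-3/2): CG² = 1/7, CG = +√(1/7)   ← matches the target
  (m₁,m₂)=(-3/2,-1/2): CG² = 8/21, CG = −√(8/21)
  (m₁,m₂)=(-5/2,1/2): CG² = 10/21, CG = +√(10/21)
Pairs with CG² = 1/7: (-1/2,-3/2): +√(1/7)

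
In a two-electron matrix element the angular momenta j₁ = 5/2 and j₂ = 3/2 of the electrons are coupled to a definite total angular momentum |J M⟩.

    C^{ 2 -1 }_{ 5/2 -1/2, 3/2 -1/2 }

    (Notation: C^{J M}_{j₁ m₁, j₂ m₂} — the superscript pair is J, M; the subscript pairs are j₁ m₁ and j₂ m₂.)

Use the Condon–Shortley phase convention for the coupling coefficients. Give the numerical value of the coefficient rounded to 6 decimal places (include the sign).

j₁+j₂−J=2  J+j₁−j₂=3  J−j₁+j₂=1  j₁+j₂+J+1=7
(j₁±m₁, j₂±m₂, J±M) = (2,3,1,2,1,3)
P² = 12/7
sum k=0..1:
  [0] +1/12 = 1/12
  [1] −1/2 = -1/2
S = -5/12
C² = P²·S² = 25/84 ; C = -0.545545

-0.545545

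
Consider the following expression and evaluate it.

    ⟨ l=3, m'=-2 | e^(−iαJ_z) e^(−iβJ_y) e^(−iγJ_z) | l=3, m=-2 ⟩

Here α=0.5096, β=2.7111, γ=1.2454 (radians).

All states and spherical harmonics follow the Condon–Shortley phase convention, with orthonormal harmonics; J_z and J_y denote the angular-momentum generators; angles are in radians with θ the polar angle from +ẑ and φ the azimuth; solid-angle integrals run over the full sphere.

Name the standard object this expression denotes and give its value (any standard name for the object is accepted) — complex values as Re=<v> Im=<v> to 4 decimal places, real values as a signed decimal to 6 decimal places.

Wigner D-matrix element, Re=0.0092 Im=0.0035

This is a Wigner D-matrix element — the rotation-matrix element ⟨l m'| R(α,β,γ) |l m⟩ in the angular-momentum basis.
First d^3_{-2,-2}(β=2.7111), then the phase factors e^{-i(-2)α} and e^{-i(-2)γ}:
c=cos(2.711100/2)=0.213588, s=sin(2.711100/2)=0.976924; N=√[1·120·1·120]=120.000000
k: max(0,(-2)−(-2))=0 … min(3+(-2),3−(-2))=1
  k=0: (−1)^0·120.0000/(120)·0.2136^6·0.9769^0 = +0.000095
  k=1: (−1)^1·120.0000/(24)·0.2136^4·0.9769^2 = -0.009931
d^3_{-2,-2}(2.7111) = +0.000095 -0.009931 = -0.009836
Attach z-rotation phases: D = e^{-i(-2)(0.5096)}·(-0.009836)·e^{-i(-2)(1.2454)} = +0.009176+0.003542i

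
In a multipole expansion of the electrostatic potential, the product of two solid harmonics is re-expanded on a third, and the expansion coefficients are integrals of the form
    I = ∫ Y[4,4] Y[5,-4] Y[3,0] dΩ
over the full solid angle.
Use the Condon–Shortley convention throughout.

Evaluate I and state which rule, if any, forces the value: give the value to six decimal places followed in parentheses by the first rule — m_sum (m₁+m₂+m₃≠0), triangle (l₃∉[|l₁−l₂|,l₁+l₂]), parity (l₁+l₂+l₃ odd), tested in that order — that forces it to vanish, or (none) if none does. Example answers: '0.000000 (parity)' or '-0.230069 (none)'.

-0.207724 (none)

Rules hold: Σm=0, L=12 even, 1≤3≤9.
N = 9·11·7 = 693
Δ = 6!·2!·4!/13! = 1/180180
Racah Σ t=2..4: t=2:+1/576 t=3:−1/144 t=4:+1/576 = -1/288
⇒ 3j(4 5 3; 0 0 0)² = 20/1001, sgn +1
Racah Σ t=0..0: t=0:+1/8640 = 1/8640
⇒ 3j(4 5 3; 4 -4 0)² = 28/715, sgn -1
4πI² = N·(3j₀)²·(3jₘ)² = 1008/1859
I = -1·√(0.542227/4π) = -0.20772350
No selection rule forces the value: the integral is nonzero (none).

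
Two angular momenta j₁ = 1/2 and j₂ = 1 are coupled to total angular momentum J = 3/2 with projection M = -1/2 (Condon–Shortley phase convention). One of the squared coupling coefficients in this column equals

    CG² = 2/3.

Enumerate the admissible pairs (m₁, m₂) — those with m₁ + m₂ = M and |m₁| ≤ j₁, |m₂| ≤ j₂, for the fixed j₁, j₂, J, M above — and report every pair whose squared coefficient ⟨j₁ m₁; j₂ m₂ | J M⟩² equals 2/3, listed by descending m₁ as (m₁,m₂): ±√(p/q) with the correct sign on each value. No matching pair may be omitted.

(-1/2,0): +√(2/3)

Admissible pairs with m₁+m₂ = M = -1/2: (-1/2,0), (1/2,-1)
  (m₁,m₂)=(1/2,-1): CG² = 1/3, CG = +√(1/3)
  (m₁,m₂)=(-1/2,0): CG² = 2/3, CG = +√(2/3)   ← matches the target
Pairs with CG² = 2/3: (-1/2,0): +√(2/3)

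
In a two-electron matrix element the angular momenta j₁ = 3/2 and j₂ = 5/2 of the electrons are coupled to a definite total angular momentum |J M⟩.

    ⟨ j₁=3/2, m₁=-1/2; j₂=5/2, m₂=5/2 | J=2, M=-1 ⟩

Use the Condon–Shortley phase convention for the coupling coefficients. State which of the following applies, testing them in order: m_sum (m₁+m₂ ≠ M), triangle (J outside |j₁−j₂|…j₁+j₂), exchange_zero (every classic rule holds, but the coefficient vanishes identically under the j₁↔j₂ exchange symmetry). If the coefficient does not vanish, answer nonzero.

m-sum: m₁+m₂ = -1/2+5/2 = 2, M = -1  ✗ ⇒ coefficient is 0

m_sum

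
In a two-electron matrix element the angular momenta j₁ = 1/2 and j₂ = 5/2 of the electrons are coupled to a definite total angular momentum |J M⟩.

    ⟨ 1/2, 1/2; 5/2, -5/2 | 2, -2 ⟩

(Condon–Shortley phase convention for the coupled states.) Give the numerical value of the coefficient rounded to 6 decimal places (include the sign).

j₁+j₂−J=1  J+j₁−j₂=0  J−j₁+j₂=4  j₁+j₂+J+1=6
(j₁±m₁, j₂±m₂, J±M) = (1,0,0,5,0,4)
P² = 480
sum k=0..0:
  [0] +1/24 = 1/24
S = 1/24
C² = P²·S² = 5/6 ; C = +0.912871

+0.912871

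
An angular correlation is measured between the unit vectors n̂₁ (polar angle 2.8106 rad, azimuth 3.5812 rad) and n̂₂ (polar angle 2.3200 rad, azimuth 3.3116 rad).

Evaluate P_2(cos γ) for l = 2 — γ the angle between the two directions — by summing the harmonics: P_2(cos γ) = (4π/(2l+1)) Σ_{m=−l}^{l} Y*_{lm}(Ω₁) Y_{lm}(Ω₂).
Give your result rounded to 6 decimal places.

0.644384

Expand P_2 via completeness: Σ_{m} conj(Y_{2,m}) at Ω₁ times Y_{2,m} at Ω₂ —
  term(m=-2) = (0.007250, 0.004338)   from Y*(Ω₁)=(0.026018, 0.031422), Y(Ω₂)=(0.195249, -0.069070)
  term(m=-1) = (0.088171, 0.024364)   from Y*(Ω₁)=(0.214861, 0.101049), Y(Ω₂)=(0.379708, -0.065182)
  term(m=+0) = (0.065550, 0.000000)   from Y*(Ω₁)=(0.530855, -0.000000), Y(Ω₂)=(0.123479, 0.000000)
  term(m=+1) = (0.088171, -0.024364)   from Y*(Ω₁)=(-0.214861, 0.101049), Y(Ω₂)=(-0.379708, -0.065182)
  term(m=+2) = (0.007250, -0.004338)   from Y*(Ω₁)=(0.026018, -0.031422), Y(Ω₂)=(0.195249, 0.069070)
Total Σ_m = (0.256392, 0.000000). Multiply by 2.513274: (0.644384, 0.000000). P_2(cos γ) = 0.644384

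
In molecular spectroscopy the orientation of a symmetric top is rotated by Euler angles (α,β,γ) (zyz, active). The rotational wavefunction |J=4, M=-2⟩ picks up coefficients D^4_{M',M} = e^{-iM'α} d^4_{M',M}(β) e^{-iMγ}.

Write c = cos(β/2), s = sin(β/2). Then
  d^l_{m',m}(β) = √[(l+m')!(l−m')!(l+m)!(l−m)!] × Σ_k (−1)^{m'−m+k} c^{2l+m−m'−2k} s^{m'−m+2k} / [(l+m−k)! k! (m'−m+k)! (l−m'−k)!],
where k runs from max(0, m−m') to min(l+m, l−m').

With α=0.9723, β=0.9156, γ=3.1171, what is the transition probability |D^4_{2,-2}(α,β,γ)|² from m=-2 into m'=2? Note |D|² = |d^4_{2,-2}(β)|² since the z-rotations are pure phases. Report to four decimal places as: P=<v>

P=0.0900

Split into d^4_{2,-2}(β=0.9156) × two z-phases.
With c≡cos(β/2)=0.897027 and s≡sin(β/2)=0.441976, N=[720·2·2·720]^{1/2}=1440.000000
The bounds max(0,m−m')=0 and min(l+m,l−m')=2 give 3 terms
  k=0: (−1)^4·1440.0000/(96)·0.8970^4·0.4420^4 = +0.370601
  k=1: (−1)^5·1440.0000/(120)·0.8970^2·0.4420^6 = -0.071975
  k=2: (−1)^6·1440.0000/(1440)·0.8970^0·0.4420^8 = +0.001456
d^4_{2,-2}(0.9156) = +0.370601 -0.071975 +0.001456 = +0.300082
|D^4_{2,-2}|² = |d^4_{2,-2}(β)|² = (+0.300082)² = 0.090049 (the z-rotation phases have unit modulus)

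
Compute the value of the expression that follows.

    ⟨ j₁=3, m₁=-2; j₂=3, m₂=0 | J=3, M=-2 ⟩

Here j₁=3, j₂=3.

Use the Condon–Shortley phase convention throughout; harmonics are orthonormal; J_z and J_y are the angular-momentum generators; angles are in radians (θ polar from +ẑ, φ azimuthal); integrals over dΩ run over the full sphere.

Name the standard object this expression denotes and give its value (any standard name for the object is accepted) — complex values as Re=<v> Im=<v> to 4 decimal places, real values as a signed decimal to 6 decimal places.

This is a Clebsch–Gordan (vector-coupling) coefficient.
j₁+j₂−J=3  J+j₁−j₂=3  J−j₁+j₂=3  j₁+j₂+J+1=10
(j₁±m₁, j₂±m₂, J±M) = (1,5,3,3,1,5)
P² = 216
sum k=2..3:
  [2] +1/24 = 1/24
  [3] −1/72 = -1/72
S = 1/36
C² = P²·S² = 1/6 ; C = +0.408248

Clebsch–Gordan coefficient, +√(1/6) ≈ +0.408248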